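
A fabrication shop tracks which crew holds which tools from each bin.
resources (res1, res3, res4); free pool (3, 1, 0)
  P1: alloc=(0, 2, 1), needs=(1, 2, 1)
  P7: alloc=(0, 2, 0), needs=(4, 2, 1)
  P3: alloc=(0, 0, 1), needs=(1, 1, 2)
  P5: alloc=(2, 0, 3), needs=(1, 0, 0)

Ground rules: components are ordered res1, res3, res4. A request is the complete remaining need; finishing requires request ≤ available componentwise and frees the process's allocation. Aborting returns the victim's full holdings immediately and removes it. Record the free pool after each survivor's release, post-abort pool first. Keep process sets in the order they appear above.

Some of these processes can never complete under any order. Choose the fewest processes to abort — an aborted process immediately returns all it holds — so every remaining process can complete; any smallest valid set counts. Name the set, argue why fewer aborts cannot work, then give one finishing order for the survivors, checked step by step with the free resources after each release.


The answer: abort P7.
Key observation: aborting P7 returns (0, 2, 0), and P1 — hopeless before — runs at step 2 with the returned capacity in the pool.
Minimality: the empty abort set fails — the state is deadlocked as it stands.
One survivor order: P5, P1, P3. Check, step by step (post-abort pool first):
  pool = (3, 3, 0)
  P5 needs (1, 0, 0) <= (3, 3, 0) -> finishes; pool += (2, 0, 3) = (5, 3, 3)
  P1 needs (1, 2, 1) <= (5, 3, 3) -> finishes; pool += (0, 2, 1) = (5, 5, 4)
  P3 needs (1, 1, 2) <= (5, 5, 4) -> finishes; pool += (0, 0, 1) = (5, 5, 5)


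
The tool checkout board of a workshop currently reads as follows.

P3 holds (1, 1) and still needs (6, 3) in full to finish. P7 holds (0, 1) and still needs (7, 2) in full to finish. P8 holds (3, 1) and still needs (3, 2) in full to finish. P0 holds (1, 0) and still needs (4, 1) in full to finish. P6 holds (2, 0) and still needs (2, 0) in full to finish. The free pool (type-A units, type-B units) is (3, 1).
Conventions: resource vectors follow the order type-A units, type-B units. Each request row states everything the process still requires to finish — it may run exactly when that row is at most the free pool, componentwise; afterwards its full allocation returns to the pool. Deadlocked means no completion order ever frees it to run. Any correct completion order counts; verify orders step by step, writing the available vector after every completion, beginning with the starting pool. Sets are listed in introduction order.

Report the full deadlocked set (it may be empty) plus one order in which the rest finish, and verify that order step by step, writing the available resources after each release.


The deadlocked set is P3, P7 and P8.
Key observation: P6, P0 can finish, but then (6, 1) is all there is, and the blocked group's type-B units demands exceed it.
One completion order for the rest: P6, P0. Verifying each step:
  pool = (3, 1)
  run P6 (needs (2, 0), free (3, 1)); after release of (2, 0) the pool is (5, 1)
  run P0 (needs (4, 1), free (5, 1)); after release of (1, 0) the pool is (6, 1)
None of the blocked processes ever fits:
  P3 still needs (6, 3) but only (6, 1) is free — short on type-B units
  P7 still needs (7, 2) but only (6, 1) is free — short on type-A units and type-B units
  P8 still needs (3, 2) but only (6, 1) is free — short on type-B units


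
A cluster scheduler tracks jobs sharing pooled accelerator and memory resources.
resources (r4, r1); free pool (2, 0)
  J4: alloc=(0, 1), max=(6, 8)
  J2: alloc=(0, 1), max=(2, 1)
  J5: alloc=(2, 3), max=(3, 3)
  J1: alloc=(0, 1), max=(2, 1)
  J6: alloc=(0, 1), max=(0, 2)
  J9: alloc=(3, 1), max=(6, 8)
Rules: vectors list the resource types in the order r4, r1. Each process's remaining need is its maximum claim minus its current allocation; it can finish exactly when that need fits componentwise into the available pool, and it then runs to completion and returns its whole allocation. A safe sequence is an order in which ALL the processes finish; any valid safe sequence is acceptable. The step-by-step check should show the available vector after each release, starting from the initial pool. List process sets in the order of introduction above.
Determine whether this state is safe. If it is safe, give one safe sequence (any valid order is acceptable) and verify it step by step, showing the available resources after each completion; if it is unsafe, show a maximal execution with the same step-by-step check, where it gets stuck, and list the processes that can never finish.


UNSAFE.
Key observation: after J5, J2, J1, J6 complete, (4, 6) is the best the pool ever gets, yet each leftover process wants more r1.
Going as far as possible: J5, J2, J1, J6; after that, nothing fits. Verifying each step:
  pool = (2, 0)
  run J5 (needs (1, 0), free (2, 0)); after release of (2, 3) the pool is (4, 3)
  run J2 (needs (2, 0), free (4, 3)); after release of (0, 1) the pool is (4, 4)
  run J1 (needs (2, 0), free (4, 4)); after release of (0, 1) the pool is (4, 5)
  run J6 (needs (0, 1), free (4, 5)); after release of (0, 1) the pool is (4, 6)
  J4 still needs (6, 7) but only (4, 6) is free — short on r4 and r1
  J9 still needs (3, 7) but only (4, 6) is free — short on r1
Never able to finish: J4 and J9.


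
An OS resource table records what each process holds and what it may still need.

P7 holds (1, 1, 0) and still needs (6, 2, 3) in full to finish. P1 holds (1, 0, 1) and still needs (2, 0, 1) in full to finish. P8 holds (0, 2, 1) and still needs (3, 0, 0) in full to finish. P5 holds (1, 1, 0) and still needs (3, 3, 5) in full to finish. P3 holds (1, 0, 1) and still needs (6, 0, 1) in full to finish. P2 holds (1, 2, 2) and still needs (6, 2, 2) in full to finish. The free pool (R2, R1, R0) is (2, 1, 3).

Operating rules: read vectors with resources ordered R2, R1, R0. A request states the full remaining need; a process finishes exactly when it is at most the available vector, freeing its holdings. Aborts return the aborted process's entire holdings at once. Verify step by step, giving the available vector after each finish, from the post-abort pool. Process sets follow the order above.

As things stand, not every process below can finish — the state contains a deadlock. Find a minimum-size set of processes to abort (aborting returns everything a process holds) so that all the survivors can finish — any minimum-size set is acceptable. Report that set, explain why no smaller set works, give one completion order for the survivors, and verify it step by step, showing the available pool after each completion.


Abort P7 and P2.
Key observation: the returned (2, 3, 2) from P7 and P2 is what brings P3 — unrunnable before, under any order — into play at step 4.
No one abort is enough; case by case: P7 alone leaves P3 blocked (short on R2); P1 alone leaves P7 blocked (short on R2); P8 alone leaves P7 blocked (short on R2); P5 alone leaves P7 blocked (short on R2); P3 alone leaves P7 blocked (short on R2); P2 alone leaves P7 blocked (short on R2).
One survivor order: P5, P8, P1, P3. Step-by-step check (post-abort pool first):
  pool = (4, 4, 5)
  P5 needs (3, 3, 5) <= (4, 4, 5) -> finishes; pool += (1, 1, 0) = (5, 5, 5)
  P8 needs (3, 0, 0) <= (5, 5, 5) -> finishes; pool += (0, 2, 1) = (5, 7, 6)
  P1 needs (2, 0, 1) <= (5, 7, 6) -> finishes; pool += (1, 0, 1) = (6, 7, 7)
  P3 needs (6, 0, 1) <= (6, 7, 7) -> finishes; pool += (1, 0, 1) = (7, 7, 8)


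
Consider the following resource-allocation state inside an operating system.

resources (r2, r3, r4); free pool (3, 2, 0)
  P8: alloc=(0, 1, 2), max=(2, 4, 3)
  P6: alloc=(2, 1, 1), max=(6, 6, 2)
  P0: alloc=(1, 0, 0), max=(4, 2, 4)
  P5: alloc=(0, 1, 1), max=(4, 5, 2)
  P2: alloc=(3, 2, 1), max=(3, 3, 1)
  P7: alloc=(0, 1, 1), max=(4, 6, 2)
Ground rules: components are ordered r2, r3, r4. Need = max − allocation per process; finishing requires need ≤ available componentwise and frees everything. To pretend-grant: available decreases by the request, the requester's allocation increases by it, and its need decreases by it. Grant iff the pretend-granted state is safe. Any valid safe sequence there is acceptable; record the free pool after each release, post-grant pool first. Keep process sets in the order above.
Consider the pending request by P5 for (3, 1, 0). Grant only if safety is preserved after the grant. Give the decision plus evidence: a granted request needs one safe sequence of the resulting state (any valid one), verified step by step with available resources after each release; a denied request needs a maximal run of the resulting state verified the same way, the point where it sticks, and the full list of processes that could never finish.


GRANT: granting preserves safety; a valid post-grant sequence is P2, P5, P6, P8, P7, P0.
Key observation: (0, 1, 0) free after granting still covers P2 first, and each release covers the next.
Verifying the post-grant state step by step:
  pool = (0, 1, 0)
  run P2 (needs (0, 1, 0), free (0, 1, 0)); after release of (3, 2, 1) the pool is (3, 3, 1)
  run P5 (needs (1, 3, 1), free (3, 3, 1)); after release of (3, 2, 1) the pool is (6, 5, 2)
  run P6 (needs (4, 5, 1), free (6, 5, 2)); after release of (2, 1, 1) the pool is (8, 6, 3)
  run P8 (needs (2, 3, 1), free (8, 6, 3)); after release of (0, 1, 2) the pool is (8, 7, 5)
  run P7 (needs (4, 5, 1), free (8, 7, 5)); after release of (0, 1, 1) the pool is (8, 8, 6)
  run P0 (needs (3, 2, 4), free (8, 8, 6)); after release of (1, 0, 0) the pool is (9, 8, 6)


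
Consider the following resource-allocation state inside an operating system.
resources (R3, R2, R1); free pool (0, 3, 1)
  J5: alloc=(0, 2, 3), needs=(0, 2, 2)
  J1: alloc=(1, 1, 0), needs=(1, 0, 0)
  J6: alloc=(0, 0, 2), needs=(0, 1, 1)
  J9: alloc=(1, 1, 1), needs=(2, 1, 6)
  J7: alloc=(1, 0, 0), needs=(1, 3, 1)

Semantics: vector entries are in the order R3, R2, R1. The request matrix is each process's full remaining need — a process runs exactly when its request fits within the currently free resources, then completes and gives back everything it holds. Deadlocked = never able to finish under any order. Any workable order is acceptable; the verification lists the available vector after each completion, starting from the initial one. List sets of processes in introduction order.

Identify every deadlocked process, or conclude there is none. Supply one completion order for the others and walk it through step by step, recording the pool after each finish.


Deadlocked: J1, J9 and J7.
Key observation: R3 is the bottleneck — with J6, J5 done the pool holds (0, 5, 6), short of every remaining need.
A valid finishing order for the others: J6, J5. Walking it through:
  pool = (0, 3, 1)
  J6 needs (0, 1, 1) <= (0, 3, 1) -> finishes; pool += (0, 0, 2) = (0, 3, 3)
  J5 needs (0, 2, 2) <= (0, 3, 3) -> finishes; pool += (0, 2, 3) = (0, 5, 6)
None of the blocked processes ever fits:
  J1 still needs (1, 0, 0) but only (0, 5, 6) is free — short on R3
  J9 still needs (2, 1, 6) but only (0, 5, 6) is free — short on R3
  J7 still needs (1, 3, 1) but only (0, 5, 6) is free — short on R3


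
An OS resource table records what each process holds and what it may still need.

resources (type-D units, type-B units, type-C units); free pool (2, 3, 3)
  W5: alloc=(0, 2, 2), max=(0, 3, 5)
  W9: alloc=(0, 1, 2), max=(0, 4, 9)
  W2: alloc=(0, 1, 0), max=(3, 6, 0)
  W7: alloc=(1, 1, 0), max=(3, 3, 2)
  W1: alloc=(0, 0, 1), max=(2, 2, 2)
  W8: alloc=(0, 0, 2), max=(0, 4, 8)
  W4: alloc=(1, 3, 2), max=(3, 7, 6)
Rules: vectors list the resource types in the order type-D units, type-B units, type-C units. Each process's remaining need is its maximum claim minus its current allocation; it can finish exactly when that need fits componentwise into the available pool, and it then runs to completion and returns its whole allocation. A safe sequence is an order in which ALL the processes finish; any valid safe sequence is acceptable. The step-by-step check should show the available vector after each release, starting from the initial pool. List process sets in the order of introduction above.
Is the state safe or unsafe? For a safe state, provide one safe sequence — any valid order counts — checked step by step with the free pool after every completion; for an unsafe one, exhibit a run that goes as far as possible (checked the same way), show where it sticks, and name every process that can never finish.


SAFE, for example via the order W7, W5, W4, W9, W1, W8, W2.
Key observation: the order's first zero-slack moment is W7 ((2, 2, 2) needed, (2, 3, 3) free — a requested resource with nothing to spare).
Verifying each step:
  pool = (2, 3, 3)
  run W7 (needs (2, 2, 2), free (2, 3, 3)); after release of (1, 1, 0) the pool is (3, 4, 3)
  run W5 (needs (0, 1, 3), free (3, 4, 3)); after release of (0, 2, 2) the pool is (3, 6, 5)
  run W4 (needs (2, 4, 4), free (3, 6, 5)); after release of (1, 3, 2) the pool is (4, 9, 7)
  run W9 (needs (0, 3, 7), free (4, 9, 7)); after release of (0, 1, 2) the pool is (4, 10, 9)
  run W1 (needs (2, 2, 1), free (4, 10, 9)); after release of (0, 0, 1) the pool is (4, 10, 10)
  run W8 (needs (0, 4, 6), free (4, 10, 10)); after release of (0, 0, 2) the pool is (4, 10, 12)
  run W2 (needs (3, 5, 0), free (4, 10, 12)); after release of (0, 1, 0) the pool is (4, 11, 12)


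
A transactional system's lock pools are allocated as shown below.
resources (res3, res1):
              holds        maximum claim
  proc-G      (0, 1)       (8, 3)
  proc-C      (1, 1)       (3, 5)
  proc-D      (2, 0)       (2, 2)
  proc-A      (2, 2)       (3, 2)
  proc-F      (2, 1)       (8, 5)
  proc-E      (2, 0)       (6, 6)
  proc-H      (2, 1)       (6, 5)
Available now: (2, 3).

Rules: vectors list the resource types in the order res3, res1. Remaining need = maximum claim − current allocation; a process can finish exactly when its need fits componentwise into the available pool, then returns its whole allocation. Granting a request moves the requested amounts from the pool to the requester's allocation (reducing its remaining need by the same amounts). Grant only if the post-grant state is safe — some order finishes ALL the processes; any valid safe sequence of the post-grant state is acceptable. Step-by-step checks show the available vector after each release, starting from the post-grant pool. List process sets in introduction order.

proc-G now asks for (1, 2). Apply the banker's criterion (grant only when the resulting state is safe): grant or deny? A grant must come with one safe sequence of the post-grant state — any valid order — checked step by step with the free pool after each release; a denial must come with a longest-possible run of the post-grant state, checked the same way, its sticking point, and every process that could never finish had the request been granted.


DENY. Granting would leave the state unsafe.
Key observation: after proc-A, proc-D the pool peaks at (5, 3), and each blocked process is short somewhere: proc-G on res3; proc-C on res1; proc-F on res3, res1; proc-E on res1; proc-H on res1.
After a pretend grant, a maximal execution: proc-A, proc-D — then nothing else fits. Verifying each step:
  pool = (1, 1)
  proc-A needs (1, 0) <= (1, 1) -> finishes; pool += (2, 2) = (3, 3)
  proc-D needs (0, 2) <= (3, 3) -> finishes; pool += (2, 0) = (5, 3)
  proc-G cannot run: need (7, 0) vs free (5, 3) (insufficient res3)
  proc-C cannot run: need (2, 4) vs free (5, 3) (insufficient res1)
  proc-F cannot run: need (6, 4) vs free (5, 3) (insufficient res3 and res1)
  proc-E cannot run: need (4, 6) vs free (5, 3) (insufficient res1)
  proc-H cannot run: need (4, 4) vs free (5, 3) (insufficient res1)
Post-grant, the permanently blocked set is proc-G, proc-C, proc-F, proc-E and proc-H.


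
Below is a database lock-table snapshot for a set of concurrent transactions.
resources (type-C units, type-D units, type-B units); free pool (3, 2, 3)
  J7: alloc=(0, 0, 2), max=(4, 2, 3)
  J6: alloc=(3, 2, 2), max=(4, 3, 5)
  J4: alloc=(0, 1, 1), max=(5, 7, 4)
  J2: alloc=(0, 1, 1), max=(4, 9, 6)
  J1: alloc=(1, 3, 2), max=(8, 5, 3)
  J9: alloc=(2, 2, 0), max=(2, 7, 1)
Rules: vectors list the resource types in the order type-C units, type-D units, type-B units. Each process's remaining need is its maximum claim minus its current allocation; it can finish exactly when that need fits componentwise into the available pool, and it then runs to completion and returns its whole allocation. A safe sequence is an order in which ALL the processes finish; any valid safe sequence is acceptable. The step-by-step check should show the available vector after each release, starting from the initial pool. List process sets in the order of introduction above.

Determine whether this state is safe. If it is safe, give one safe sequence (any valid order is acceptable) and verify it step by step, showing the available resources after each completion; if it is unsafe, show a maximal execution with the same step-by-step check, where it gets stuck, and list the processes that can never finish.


UNSAFE — no complete ordering exists.
Key observation: after J6, J7 the pool peaks at (6, 4, 7), and each blocked process is short somewhere: J4 on type-D units; J2 on type-D units; J1 on type-C units; J9 on type-D units.
The run J6, J7 cannot be extended any further. Check, step by step:
  pool = (3, 2, 3)
  run J6 (needs (1, 1, 3), free (3, 2, 3)); after release of (3, 2, 2) the pool is (6, 4, 5)
  run J7 (needs (4, 2, 1), free (6, 4, 5)); after release of (0, 0, 2) the pool is (6, 4, 7)
  blocked: J4 wants (5, 6, 3), pool (6, 4, 7) — not enough type-D units
  blocked: J2 wants (4, 8, 5), pool (6, 4, 7) — not enough type-D units
  blocked: J1 wants (7, 2, 1), pool (6, 4, 7) — not enough type-C units
  blocked: J9 wants (0, 5, 1), pool (6, 4, 7) — not enough type-D units
Permanently blocked: J4, J2, J1 and J9.


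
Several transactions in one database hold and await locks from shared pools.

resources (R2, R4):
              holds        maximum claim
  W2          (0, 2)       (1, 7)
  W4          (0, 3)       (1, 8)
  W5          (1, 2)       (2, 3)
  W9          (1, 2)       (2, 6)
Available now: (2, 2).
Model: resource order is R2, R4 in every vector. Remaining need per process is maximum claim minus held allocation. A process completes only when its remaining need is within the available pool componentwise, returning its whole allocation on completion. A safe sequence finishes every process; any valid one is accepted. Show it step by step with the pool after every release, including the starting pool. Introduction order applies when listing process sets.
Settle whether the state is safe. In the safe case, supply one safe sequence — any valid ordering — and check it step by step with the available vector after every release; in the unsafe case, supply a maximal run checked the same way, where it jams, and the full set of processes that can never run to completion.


The state is SAFE; one workable sequence: W5, W9, W4, W2.
Key observation: W9 is the earliest step where a requested resource binds exactly: need (1, 4), pool (3, 4) at its turn.
Check, step by step:
  pool = (2, 2)
  W5 needs (1, 1) <= (2, 2) -> finishes; pool += (1, 2) = (3, 4)
  W9 needs (1, 4) <= (3, 4) -> finishes; pool += (1, 2) = (4, 6)
  W4 needs (1, 5) <= (4, 6) -> finishes; pool += (0, 3) = (4, 9)
  W2 needs (1, 5) <= (4, 9) -> finishes; pool += (0, 2) = (4, 11)


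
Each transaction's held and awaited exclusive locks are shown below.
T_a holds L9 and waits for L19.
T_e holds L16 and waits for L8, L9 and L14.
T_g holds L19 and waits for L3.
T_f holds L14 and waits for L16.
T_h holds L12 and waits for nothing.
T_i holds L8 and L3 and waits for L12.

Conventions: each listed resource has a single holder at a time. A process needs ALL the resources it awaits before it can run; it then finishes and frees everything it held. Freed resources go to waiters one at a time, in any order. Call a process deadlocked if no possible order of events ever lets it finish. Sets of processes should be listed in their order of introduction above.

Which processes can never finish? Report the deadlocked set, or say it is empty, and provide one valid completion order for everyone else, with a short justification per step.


Deadlocked: T_e and T_f.
Key observation: T_e -> T_f -> T_e is a circular wait — nothing in it can go first; no other process is dragged down with it.
The rest can finish in the order T_h, T_i, T_g, T_a.
Step-by-step check:
  T_h: no waits; runs immediately, freeing L12
  T_i: everything it awaited (L12) is free; runs, freeing L8 and L3
  T_g: everything it awaited (L3) is free; runs, freeing L19
  T_a: everything it awaited (L19) is free; runs, freeing L9


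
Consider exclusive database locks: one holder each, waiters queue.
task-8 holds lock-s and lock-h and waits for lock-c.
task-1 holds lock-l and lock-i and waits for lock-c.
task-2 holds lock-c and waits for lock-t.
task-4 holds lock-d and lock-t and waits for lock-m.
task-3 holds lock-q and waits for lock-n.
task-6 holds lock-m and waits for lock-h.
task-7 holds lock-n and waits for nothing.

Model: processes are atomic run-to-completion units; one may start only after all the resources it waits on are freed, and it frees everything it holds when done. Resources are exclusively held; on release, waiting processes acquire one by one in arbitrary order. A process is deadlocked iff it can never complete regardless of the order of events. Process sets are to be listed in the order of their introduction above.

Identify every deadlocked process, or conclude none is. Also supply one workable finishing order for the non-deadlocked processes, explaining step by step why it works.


The deadlocked set is task-8, task-1, task-2, task-4 and task-6.
Key observation: task-8 -> task-2 -> task-4 -> task-6 -> task-8 is a circular wait — nothing in it can go first; task-1 waits into the deadlock from upstream.
The rest can finish in the order task-7, task-3.
Verifying each step:
  task-7 waits on nothing -> runs at once and releases lock-n
  task-3: everything it awaited (lock-n) is free; runs, freeing lock-q


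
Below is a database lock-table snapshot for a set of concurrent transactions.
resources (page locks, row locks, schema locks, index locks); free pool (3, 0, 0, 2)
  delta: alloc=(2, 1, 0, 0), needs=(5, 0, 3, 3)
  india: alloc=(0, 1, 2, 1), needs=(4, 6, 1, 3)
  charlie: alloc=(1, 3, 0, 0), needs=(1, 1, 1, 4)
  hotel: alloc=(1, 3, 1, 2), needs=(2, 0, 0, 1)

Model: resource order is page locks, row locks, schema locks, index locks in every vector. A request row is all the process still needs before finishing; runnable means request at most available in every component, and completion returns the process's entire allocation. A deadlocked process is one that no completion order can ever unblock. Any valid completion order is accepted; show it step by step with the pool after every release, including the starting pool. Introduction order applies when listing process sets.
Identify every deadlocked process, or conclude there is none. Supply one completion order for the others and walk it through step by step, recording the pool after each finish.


Nothing here is deadlocked.
Key observation: hotel fits the free pool immediately, and its release cascades until everyone finishes.
One completion order for the rest: hotel, charlie, india, delta. Check, step by step:
  pool = (3, 0, 0, 2)
  hotel: need (2, 0, 0, 1) fits (3, 0, 0, 2); releases (1, 3, 1, 2), pool now (4, 3, 1, 4)
  charlie: need (1, 1, 1, 4) fits (4, 3, 1, 4); releases (1, 3, 0, 0), pool now (5, 6, 1, 4)
  india: need (4, 6, 1, 3) fits (5, 6, 1, 4); releases (0, 1, 2, 1), pool now (5, 7, 3, 5)
  delta: need (5, 0, 3, 3) fits (5, 7, 3, 5); releases (2, 1, 0, 0), pool now (7, 8, 3, 5)


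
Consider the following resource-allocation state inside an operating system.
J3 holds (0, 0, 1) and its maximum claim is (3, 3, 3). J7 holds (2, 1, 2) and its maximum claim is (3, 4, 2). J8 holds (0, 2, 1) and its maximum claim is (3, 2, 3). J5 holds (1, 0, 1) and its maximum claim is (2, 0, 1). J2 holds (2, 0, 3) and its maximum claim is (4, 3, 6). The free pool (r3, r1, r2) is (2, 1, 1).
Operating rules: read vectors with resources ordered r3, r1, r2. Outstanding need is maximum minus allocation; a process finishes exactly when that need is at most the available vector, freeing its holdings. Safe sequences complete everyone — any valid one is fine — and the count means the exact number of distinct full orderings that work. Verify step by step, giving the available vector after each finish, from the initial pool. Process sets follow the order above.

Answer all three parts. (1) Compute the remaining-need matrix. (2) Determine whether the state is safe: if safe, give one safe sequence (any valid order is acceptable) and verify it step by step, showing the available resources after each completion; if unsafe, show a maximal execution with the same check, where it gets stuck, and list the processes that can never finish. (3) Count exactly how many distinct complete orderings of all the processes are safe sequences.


(1) Outstanding need per process (order r3, r1, r2):
  J3: (3, 3, 2)
  J7: (1, 3, 0)
  J8: (3, 0, 2)
  J5: (1, 0, 0)
  J2: (2, 3, 3)
(2) The state is SAFE; one workable sequence: J5, J8, J7, J3, J2.
Key observation: the first exact fit in this order is J8 — it needs (3, 0, 2) with (3, 1, 2) free, meeting a requested resource to the last unit.
Check, step by step:
  pool = (2, 1, 1)
  J5: need (1, 0, 0) fits (2, 1, 1); releases (1, 0, 1), pool now (3, 1, 2)
  J8: need (3, 0, 2) fits (3, 1, 2); releases (0, 2, 1), pool now (3, 3, 3)
  J7: need (1, 3, 0) fits (3, 3, 3); releases (2, 1, 2), pool now (5, 4, 5)
  J3: need (3, 3, 2) fits (5, 4, 5); releases (0, 0, 1), pool now (5, 4, 6)
  J2: need (2, 3, 3) fits (5, 4, 6); releases (2, 0, 3), pool now (7, 4, 9)
(3) Precisely 6 of the possible complete orderings are safe sequences.


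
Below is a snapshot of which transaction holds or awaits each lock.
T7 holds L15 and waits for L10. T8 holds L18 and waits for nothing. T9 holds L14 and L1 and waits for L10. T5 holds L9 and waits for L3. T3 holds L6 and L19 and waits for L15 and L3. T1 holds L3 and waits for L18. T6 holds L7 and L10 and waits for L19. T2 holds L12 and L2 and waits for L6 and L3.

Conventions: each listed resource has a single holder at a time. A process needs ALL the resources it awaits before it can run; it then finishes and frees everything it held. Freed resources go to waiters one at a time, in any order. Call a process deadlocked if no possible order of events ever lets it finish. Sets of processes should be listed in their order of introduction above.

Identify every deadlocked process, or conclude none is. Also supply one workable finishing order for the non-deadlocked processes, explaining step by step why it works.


The deadlocked set is T7, T9, T3, T6 and T2.
Key observation: along T7 -> T6 -> T3 -> T7, each member waits on what the next one holds — a deadlock; T9 and T2 wait into the deadlock from upstream.
The rest can finish in the order T8, T1, T5.
Walking it through:
  T8 waits on nothing -> runs at once and releases L18
  T1: everything it awaited (L18) is free; runs, freeing L3
  T5: everything it awaited (L3) is free; runs, freeing L9


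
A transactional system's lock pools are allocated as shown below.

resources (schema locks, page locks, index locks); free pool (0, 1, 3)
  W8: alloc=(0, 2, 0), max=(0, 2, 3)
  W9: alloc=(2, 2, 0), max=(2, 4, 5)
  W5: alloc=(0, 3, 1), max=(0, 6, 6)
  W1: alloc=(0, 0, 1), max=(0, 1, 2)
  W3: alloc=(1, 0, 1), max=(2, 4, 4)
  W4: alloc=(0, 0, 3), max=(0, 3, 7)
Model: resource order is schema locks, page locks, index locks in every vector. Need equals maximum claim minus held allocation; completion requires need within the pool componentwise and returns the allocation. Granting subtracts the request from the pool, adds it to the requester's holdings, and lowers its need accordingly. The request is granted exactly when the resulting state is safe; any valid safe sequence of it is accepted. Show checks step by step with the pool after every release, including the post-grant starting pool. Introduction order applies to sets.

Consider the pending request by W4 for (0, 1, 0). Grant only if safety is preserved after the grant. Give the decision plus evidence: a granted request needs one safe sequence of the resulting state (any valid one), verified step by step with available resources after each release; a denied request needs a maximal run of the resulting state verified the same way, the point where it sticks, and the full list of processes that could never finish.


GRANT: granting preserves safety; a valid post-grant sequence is W8, W1, W4, W9, W3, W5.
Key observation: with (0, 0, 3) left after the transfer, W8 can run at once — the state stays safe.
Step-by-step check of the post-grant state:
  pool = (0, 0, 3)
  run W8 (needs (0, 0, 3), free (0, 0, 3)); after release of (0, 2, 0) the pool is (0, 2, 3)
  run W1 (needs (0, 1, 1), free (0, 2, 3)); after release of (0, 0, 1) the pool is (0, 2, 4)
  run W4 (needs (0, 2, 4), free (0, 2, 4)); after release of (0, 1, 3) the pool is (0, 3, 7)
  run W9 (needs (0, 2, 5), free (0, 3, 7)); after release of (2, 2, 0) the pool is (2, 5, 7)
  run W3 (needs (1, 4, 3), free (2, 5, 7)); after release of (1, 0, 1) the pool is (3, 5, 8)
  run W5 (needs (0, 3, 5), free (3, 5, 8)); after release of (0, 3, 1) the pool is (3, 8, 9)


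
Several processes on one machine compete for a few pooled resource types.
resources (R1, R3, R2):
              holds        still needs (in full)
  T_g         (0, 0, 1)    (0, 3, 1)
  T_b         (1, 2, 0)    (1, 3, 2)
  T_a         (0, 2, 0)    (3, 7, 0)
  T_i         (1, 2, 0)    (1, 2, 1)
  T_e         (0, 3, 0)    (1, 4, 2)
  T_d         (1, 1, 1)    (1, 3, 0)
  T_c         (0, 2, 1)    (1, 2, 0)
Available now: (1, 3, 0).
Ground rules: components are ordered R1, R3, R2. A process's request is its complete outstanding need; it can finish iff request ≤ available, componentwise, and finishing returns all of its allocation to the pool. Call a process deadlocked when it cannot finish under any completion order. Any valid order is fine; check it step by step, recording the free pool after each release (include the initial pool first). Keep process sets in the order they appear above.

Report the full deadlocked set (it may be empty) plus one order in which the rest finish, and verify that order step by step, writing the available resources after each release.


The deadlocked set is empty.
Key observation: beginning at T_c, releases accumulate fast enough that every process eventually fits.
A valid finishing order for the others: T_c, T_d, T_b, T_i, T_g, T_a, T_e. Verifying each step:
  pool = (1, 3, 0)
  T_c: need (1, 2, 0) fits (1, 3, 0); releases (0, 2, 1), pool now (1, 5, 1)
  T_d: need (1, 3, 0) fits (1, 5, 1); releases (1, 1, 1), pool now (2, 6, 2)
  T_b: need (1, 3, 2) fits (2, 6, 2); releases (1, 2, 0), pool now (3, 8, 2)
  T_i: need (1, 2, 1) fits (3, 8, 2); releases (1, 2, 0), pool now (4, 10, 2)
  T_g: need (0, 3, 1) fits (4, 10, 2); releases (0, 0, 1), pool now (4, 10, 3)
  T_a: need (3, 7, 0) fits (4, 10, 3); releases (0, 2, 0), pool now (4, 12, 3)
  T_e: need (1, 4, 2) fits (4, 12, 3); releases (0, 3, 0), pool now (4, 15, 3)


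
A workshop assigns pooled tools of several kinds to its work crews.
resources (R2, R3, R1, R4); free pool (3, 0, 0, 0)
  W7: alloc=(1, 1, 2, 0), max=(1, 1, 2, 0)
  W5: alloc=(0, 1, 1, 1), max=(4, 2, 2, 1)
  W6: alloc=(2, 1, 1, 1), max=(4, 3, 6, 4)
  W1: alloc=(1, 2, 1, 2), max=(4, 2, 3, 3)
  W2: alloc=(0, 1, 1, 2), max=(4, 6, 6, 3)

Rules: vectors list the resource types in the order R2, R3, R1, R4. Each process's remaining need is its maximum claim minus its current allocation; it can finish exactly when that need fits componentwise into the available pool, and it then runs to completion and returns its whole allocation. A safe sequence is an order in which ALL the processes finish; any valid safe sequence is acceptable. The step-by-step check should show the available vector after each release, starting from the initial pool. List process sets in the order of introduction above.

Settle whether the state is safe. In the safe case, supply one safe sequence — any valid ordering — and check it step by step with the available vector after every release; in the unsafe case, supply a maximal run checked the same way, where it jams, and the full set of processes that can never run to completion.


The state is UNSAFE.
Key observation: W7, W5, W1 can finish, but then (5, 4, 4, 3) is all there is, and the blocked group's R1 demands exceed it.
The run W7, W5, W1 cannot be extended any further. Check, step by step:
  pool = (3, 0, 0, 0)
  run W7 (needs (0, 0, 0, 0), free (3, 0, 0, 0)); after release of (1, 1, 2, 0) the pool is (4, 1, 2, 0)
  run W5 (needs (4, 1, 1, 0), free (4, 1, 2, 0)); after release of (0, 1, 1, 1) the pool is (4, 2, 3, 1)
  run W1 (needs (3, 0, 2, 1), free (4, 2, 3, 1)); after release of (1, 2, 1, 2) the pool is (5, 4, 4, 3)
  W6 still needs (2, 2, 5, 3) but only (5, 4, 4, 3) is free — short on R1
  W2 still needs (4, 5, 5, 1) but only (5, 4, 4, 3) is free — short on R3 and R1
Never able to finish: W6 and W2.


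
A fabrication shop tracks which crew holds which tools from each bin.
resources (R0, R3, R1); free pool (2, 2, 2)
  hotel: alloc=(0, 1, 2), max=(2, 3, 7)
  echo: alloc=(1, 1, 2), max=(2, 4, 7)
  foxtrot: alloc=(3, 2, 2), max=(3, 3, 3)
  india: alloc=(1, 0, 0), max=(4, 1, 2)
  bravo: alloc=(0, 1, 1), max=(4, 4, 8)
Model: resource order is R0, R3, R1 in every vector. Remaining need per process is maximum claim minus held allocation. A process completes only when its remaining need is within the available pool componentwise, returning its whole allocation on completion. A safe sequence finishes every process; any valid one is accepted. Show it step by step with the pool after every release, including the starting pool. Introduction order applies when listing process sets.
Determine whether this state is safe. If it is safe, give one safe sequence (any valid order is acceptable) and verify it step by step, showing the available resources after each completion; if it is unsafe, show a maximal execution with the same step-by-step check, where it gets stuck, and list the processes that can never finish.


UNSAFE — no complete ordering exists.
Key observation: the wall is R1: completing foxtrot, india brings the pool only to (6, 4, 4), and all the rest need more.
Going as far as possible: foxtrot, india; after that, nothing fits. Walking it through:
  pool = (2, 2, 2)
  foxtrot: need (0, 1, 1) fits (2, 2, 2); releases (3, 2, 2), pool now (5, 4, 4)
  india: need (3, 1, 2) fits (5, 4, 4); releases (1, 0, 0), pool now (6, 4, 4)
  blocked: hotel wants (2, 2, 5), pool (6, 4, 4) — not enough R1
  blocked: echo wants (1, 3, 5), pool (6, 4, 4) — not enough R1
  blocked: bravo wants (4, 3, 7), pool (6, 4, 4) — not enough R1
Never able to finish: hotel, echo and bravo.


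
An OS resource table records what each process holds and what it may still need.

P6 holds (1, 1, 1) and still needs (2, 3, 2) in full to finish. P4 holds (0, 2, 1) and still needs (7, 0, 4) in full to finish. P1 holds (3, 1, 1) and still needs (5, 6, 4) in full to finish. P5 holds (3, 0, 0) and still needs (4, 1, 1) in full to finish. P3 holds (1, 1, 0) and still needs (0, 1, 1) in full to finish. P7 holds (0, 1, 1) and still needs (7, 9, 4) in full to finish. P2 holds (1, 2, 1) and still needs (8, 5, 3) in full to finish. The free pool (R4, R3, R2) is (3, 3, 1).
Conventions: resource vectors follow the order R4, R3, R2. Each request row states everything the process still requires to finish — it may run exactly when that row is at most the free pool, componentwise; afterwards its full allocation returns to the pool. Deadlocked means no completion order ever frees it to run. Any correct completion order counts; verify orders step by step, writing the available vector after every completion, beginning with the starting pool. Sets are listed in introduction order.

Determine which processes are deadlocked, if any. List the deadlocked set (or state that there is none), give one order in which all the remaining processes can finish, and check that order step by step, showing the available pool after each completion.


Deadlocked: P6, P4, P1, P7 and P2.
Key observation: after P3, P5 complete, (7, 4, 1) is the best the pool ever gets, yet each leftover process wants more R2.
A valid finishing order for the others: P3, P5. Step-by-step check:
  pool = (3, 3, 1)
  P3 needs (0, 1, 1) <= (3, 3, 1) -> finishes; pool += (1, 1, 0) = (4, 4, 1)
  P5 needs (4, 1, 1) <= (4, 4, 1) -> finishes; pool += (3, 0, 0) = (7, 4, 1)
The blocked processes can never fit:
  P6 still needs (2, 3, 2) but only (7, 4, 1) is free — short on R2
  P4 still needs (7, 0, 4) but only (7, 4, 1) is free — short on R2
  P1 still needs (5, 6, 4) but only (7, 4, 1) is free — short on R3 and R2
  P7 still needs (7, 9, 4) but only (7, 4, 1) is free — short on R3 and R2
  P2 still needs (8, 5, 3) but only (7, 4, 1) is free — short on R4, R3 and R2


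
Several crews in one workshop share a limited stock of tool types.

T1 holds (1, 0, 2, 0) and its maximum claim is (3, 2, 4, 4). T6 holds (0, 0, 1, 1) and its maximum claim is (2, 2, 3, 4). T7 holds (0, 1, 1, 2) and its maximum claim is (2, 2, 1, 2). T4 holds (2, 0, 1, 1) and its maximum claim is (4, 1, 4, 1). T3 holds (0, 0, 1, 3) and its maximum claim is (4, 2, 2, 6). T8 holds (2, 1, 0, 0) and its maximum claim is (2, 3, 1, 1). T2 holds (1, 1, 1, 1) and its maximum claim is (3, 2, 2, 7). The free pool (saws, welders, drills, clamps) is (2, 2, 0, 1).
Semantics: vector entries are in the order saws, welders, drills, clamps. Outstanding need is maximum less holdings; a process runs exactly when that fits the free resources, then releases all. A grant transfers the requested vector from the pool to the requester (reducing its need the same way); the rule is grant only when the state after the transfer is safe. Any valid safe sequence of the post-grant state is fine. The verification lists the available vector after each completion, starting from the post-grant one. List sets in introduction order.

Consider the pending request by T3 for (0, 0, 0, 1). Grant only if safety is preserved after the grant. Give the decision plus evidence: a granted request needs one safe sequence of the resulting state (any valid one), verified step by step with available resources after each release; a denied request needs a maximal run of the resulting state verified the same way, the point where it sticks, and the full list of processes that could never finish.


GRANT — the state after the grant stays safe, e.g. via T7, T8, T3, T6, T4, T2, T1.
Key observation: granting shrinks the pool to (2, 2, 0, 0), yet T7 still fits and the chain goes through.
Verifying the post-grant state step by step:
  pool = (2, 2, 0, 0)
  T7 needs (2, 1, 0, 0) <= (2, 2, 0, 0) -> finishes; pool += (0, 1, 1, 2) = (2, 3, 1, 2)
  T8 needs (0, 2, 1, 1) <= (2, 3, 1, 2) -> finishes; pool += (2, 1, 0, 0) = (4, 4, 1, 2)
  T3 needs (4, 2, 1, 2) <= (4, 4, 1, 2) -> finishes; pool += (0, 0, 1, 4) = (4, 4, 2, 6)
  T6 needs (2, 2, 2, 3) <= (4, 4, 2, 6) -> finishes; pool += (0, 0, 1, 1) = (4, 4, 3, 7)
  T4 needs (2, 1, 3, 0) <= (4, 4, 3, 7) -> finishes; pool += (2, 0, 1, 1) = (6, 4, 4, 8)
  T2 needs (2, 1, 1, 6) <= (6, 4, 4, 8) -> finishes; pool += (1, 1, 1, 1) = (7, 5, 5, 9)
  T1 needs (2, 2, 2, 4) <= (7, 5, 5, 9) -> finishes; pool += (1, 0, 2, 0) = (8, 5, 7, 9)


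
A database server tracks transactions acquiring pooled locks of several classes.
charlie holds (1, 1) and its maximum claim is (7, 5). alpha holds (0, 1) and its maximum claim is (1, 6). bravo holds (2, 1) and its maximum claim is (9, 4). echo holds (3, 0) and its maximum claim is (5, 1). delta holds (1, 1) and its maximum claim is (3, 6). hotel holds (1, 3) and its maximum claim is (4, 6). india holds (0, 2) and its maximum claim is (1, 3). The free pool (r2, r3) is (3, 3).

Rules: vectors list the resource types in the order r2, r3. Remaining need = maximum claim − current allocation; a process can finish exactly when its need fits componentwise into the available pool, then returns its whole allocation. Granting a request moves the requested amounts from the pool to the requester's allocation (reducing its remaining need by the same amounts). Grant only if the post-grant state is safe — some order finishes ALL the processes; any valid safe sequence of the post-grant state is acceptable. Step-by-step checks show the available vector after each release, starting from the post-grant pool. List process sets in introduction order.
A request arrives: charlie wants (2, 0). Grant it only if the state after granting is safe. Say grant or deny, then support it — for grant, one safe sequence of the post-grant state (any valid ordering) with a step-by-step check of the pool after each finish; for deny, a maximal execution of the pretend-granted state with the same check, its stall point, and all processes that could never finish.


DENY: after the grant no complete ordering would exist.
Key observation: once india, alpha finish, the pool peaks at (1, 6) — and every remaining process still needs more r2 than that.
Pretend the grant happened; the run india, alpha goes as far as possible. Check, step by step:
  pool = (1, 3)
  india: need (1, 1) fits (1, 3); releases (0, 2), pool now (1, 5)
  alpha: need (1, 5) fits (1, 5); releases (0, 1), pool now (1, 6)
  blocked: charlie wants (4, 4), pool (1, 6) — not enough r2
  blocked: bravo wants (7, 3), pool (1, 6) — not enough r2
  blocked: echo wants (2, 1), pool (1, 6) — not enough r2
  blocked: delta wants (2, 5), pool (1, 6) — not enough r2
  blocked: hotel wants (3, 3), pool (1, 6) — not enough r2
Processes that could never finish after the grant: charlie, bravo, echo, delta and hotel.
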